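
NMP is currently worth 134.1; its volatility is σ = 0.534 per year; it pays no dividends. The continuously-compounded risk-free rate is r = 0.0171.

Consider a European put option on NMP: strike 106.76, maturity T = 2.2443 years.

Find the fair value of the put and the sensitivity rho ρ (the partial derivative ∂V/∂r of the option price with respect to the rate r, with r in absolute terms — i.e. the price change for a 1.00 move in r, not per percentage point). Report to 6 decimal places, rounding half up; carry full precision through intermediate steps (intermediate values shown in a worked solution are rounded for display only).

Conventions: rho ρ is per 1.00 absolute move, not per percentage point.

price = 23.032113
ρ = -121.449802

σ√T = 0.534·√2.2443 = 0.799985
d₁ = (ln(S/K) + (r+σ²/2)T) / (σ√T) = (ln(134.1/106.76) + (0.0171+0.534²/2)·2.2443) / 0.799985 = (0.228002 + 0.358365) / 0.799985 = 0.732974
d₂ = d₁ − σ√T = 0.732974 − 0.799985 = -0.067011
e^{−rT} = 0.962350
N(−d₁) = 0.231787,  N(−d₂) = 0.526714
Put price V = K·e^{−rT}·N(−d₂) − S·N(−d₁) = 54.114780 − 31.082668 = 23.032113
ρ = −K·T·e^{−rT}·N(−d₂) = -121.449802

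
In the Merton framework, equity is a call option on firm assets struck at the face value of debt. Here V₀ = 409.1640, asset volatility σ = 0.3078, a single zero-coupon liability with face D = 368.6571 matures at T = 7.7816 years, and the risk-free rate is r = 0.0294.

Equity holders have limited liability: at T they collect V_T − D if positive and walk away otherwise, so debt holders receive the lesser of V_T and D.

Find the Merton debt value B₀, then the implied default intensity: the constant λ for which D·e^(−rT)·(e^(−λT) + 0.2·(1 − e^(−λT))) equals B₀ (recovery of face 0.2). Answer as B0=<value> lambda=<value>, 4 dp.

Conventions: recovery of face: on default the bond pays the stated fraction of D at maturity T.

B0=226.4480 lambda=0.0431

Equity is a call on the firm's assets struck at D = 368.6571:
d₁ = [ln(V₀/D) + (r + σ²/2)T] / (σ√T)
   = [ln(409.1640/368.6571) + (0.0294 + 0.5·0.3078²)·7.7816] / (0.3078·√7.7816)
   = [0.104249 + 0.597397] / 0.858624 = 0.817175
d₂ = d₁ − σ√T = 0.817175 − 0.858624 = -0.041449
N(d₁) = 0.793086,  N(d₂) = 0.483469,  e^(−rT) = 0.795504
E₀ = V₀·N(d₁) − D·e^(−rT)·N(d₂)
   = 409.1640·0.793086 − 368.6571·0.795504·0.483469 = 182.716036
B₀ = V₀ − E₀ = 409.1640 − 182.716036 = 226.447964
e^(−λT) = (B₀·e^(rT)/D − 0.2)/(1 − 0.2) = (226.4480·1.257064/368.6571 − 0.2)/0.8 = 0.71519125
λ = −ln(0.71519125)/7.7816 = 0.043077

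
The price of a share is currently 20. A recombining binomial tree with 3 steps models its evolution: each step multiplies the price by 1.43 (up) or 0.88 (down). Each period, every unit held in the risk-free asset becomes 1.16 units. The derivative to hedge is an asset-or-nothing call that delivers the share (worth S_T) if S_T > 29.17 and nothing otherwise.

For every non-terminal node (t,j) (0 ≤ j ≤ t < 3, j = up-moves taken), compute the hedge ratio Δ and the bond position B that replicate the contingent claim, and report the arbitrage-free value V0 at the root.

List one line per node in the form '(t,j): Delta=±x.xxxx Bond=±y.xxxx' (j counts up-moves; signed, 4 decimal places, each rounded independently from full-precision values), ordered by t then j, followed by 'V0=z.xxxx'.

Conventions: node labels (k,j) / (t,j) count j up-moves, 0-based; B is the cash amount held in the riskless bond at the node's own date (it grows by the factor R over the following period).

(0,0): Delta=1.6092 Bond=-18.4398
(1,0): Delta=1.6317 Bond=-21.7863
(1,1): Delta=1.5959 Bond=-21.0082
(2,0): Delta=0.0000 Bond=0.0000
(2,1): Delta=2.6000 Bond=-49.6417
(2,2): Delta=1.0000 Bond=0.0000
V0=13.7445

Arbitrage-free pricing uses the up-move probability p* = (R−d)/(u−d) = 0.5091, discounting each step at R = 1.16.
Expiry values: V(3,0)=0.0000, V(3,1)=0.0000, V(3,2)=35.9902, V(3,3)=58.4841
(2,0): S=15.4880. Δ = (V_up−V_dn)/(S_up−S_dn) = (0.0000−0.0000)/(22.1478−13.6294) = 0.0000. V = [p*·0.0000 + (1−p*)·0.0000]/1.16 = 0.0000. B = V − Δ·S = 0.0000.
(2,1): S=25.1680. Δ = (V_up−V_dn)/(S_up−S_dn) = (35.9902−0.0000)/(35.9902−22.1478) = 2.6000. V = [p*·35.9902 + (1−p*)·0.0000]/1.16 = 15.7951. B = V − Δ·S = -49.6417.
(2,2): S=40.8980. Δ = (V_up−V_dn)/(S_up−S_dn) = (58.4841−35.9902)/(58.4841−35.9902) = 1.0000. V = [p*·58.4841 + (1−p*)·35.9902]/1.16 = 40.8980. B = V − Δ·S = 0.0000.
(1,0): S=17.6000. Δ = (V_up−V_dn)/(S_up−S_dn) = (15.7951−0.0000)/(25.1680−15.4880) = 1.6317. V = [p*·15.7951 + (1−p*)·0.0000]/1.16 = 6.9320. B = V − Δ·S = -21.7863.
(1,1): S=28.6000. Δ = (V_up−V_dn)/(S_up−S_dn) = (40.8980−15.7951)/(40.8980−25.1680) = 1.5959. V = [p*·40.8980 + (1−p*)·15.7951]/1.16 = 24.6334. B = V − Δ·S = -21.0082.
(0,0): S=20.0000. Δ = (V_up−V_dn)/(S_up−S_dn) = (24.6334−6.9320)/(28.6000−17.6000) = 1.6092. V = [p*·24.6334 + (1−p*)·6.9320]/1.16 = 13.7445. B = V − Δ·S = -18.4398.
Sanity check at the root: Δ(0,0)·S0 + B(0,0) reproduces V0 = 13.7445.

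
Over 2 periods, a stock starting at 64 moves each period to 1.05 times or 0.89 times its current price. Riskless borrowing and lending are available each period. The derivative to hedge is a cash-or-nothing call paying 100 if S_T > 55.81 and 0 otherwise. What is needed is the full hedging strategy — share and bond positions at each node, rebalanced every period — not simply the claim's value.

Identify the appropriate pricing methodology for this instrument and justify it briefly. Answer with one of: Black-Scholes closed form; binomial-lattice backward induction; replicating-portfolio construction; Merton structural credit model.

Key observation: a price alone would not answer the question — the per-node share/bond construction on the spot-64, 1.05/0.89 tree is required, and only the replicating-portfolio method yields it.

framework: replicating-portfolio construction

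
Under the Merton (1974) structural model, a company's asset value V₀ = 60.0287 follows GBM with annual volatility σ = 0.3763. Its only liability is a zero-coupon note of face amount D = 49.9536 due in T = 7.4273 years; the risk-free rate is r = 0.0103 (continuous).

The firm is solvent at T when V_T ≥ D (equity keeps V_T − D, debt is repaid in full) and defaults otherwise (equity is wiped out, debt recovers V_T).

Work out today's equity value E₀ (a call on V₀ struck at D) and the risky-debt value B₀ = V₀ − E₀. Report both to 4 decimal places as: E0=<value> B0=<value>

E0=28.3127 B0=31.7160

Apply the equity-as-call identities (strike 49.9536, horizon 7.4273 years):
d₁ = [ln(V₀/D) + (r + σ²/2)T] / (σ√T)
   = [ln(60.0287/49.9536) + (0.0103 + 0.5·0.3763²)·7.4273] / (0.3763·√7.4273)
   = [0.183728 + 0.602360] / 1.025533 = 0.766517
d₂ = d₁ − σ√T = 0.766517 − 1.025533 = -0.259016
N(d₁) = 0.778316,  N(d₂) = 0.397811,  e^(−rT) = 0.926352
E₀ = V₀·N(d₁) − D·e^(−rT)·N(d₂)
   = 60.0287·0.778316 − 49.9536·0.926352·0.397811 = 28.312709
B₀ = V₀ − E₀ = 60.0287 − 28.312709 = 31.715991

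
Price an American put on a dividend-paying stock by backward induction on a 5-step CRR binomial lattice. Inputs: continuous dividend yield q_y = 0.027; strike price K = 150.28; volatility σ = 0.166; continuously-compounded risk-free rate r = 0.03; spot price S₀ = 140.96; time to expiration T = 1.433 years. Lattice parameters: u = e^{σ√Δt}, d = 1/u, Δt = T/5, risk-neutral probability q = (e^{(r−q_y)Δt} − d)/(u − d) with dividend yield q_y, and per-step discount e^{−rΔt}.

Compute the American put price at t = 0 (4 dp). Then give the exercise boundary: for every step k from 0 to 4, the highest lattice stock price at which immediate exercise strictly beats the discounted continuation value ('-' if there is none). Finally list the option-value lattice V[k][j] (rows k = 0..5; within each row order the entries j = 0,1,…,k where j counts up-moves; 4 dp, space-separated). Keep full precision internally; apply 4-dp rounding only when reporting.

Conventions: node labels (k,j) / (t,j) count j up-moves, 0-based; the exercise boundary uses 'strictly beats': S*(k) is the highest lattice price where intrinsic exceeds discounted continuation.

Δt=0.28660, u=1.09294, d=0.91497, q=0.48263, disc=e^(-rΔt)=0.99144
k=5 terminal: V=max(K-S,0) → 59.8898 42.3080 21.3064 0.0000 0.0000 0.0000
k=4: j=0 S=98.7907 intr=51.4893 cont=50.9642 V=51.4893[EX]; j=1 S=118.0065 intr=32.2735 cont=31.8965 V=32.2735[EX]; j=2 S=140.9600 intr=9.3200 cont=10.9289 V=10.9289[hold]; j=3 S=168.3782 intr=0.0000 cont=0.0000 V=0.0000[hold]; j=4 S=201.1295 intr=0.0000 cont=0.0000 V=0.0000[hold]  S*(4)=118.0065
k=3: j=0 S=107.9720 intr=42.3080 cont=41.8537 V=42.3080[EX]; j=1 S=128.9736 intr=21.3064 cont=21.7838 V=21.7838[hold]; j=2 S=154.0603 intr=0.0000 cont=5.6059 V=5.6059[hold]; j=3 S=184.0267 intr=0.0000 cont=0.0000 V=0.0000[hold]  S*(3)=107.9720
k=2: j=0 S=118.0065 intr=32.2735 cont=32.1250 V=32.2735[EX]; j=1 S=140.9600 intr=9.3200 cont=13.8562 V=13.8562[hold]; j=2 S=168.3782 intr=0.0000 cont=2.8755 V=2.8755[hold]  S*(2)=118.0065
k=1: j=0 S=128.9736 intr=21.3064 cont=23.1845 V=23.1845[hold]; j=1 S=154.0603 intr=0.0000 cont=8.4833 V=8.4833[hold]  S*(1)=-
k=0: j=0 S=140.9600 intr=9.3200 cont=15.9515 V=15.9515[hold]  S*(0)=-

price = 15.9515
boundary = - - 118.0065 107.9720 118.0065
tree:
15.9515
23.1845 8.4833
32.2735 13.8562 2.8755
42.3080 21.7838 5.6059 0.0000
51.4893 32.2735 10.9289 0.0000 0.0000
59.8898 42.3080 21.3064 0.0000 0.0000 0.0000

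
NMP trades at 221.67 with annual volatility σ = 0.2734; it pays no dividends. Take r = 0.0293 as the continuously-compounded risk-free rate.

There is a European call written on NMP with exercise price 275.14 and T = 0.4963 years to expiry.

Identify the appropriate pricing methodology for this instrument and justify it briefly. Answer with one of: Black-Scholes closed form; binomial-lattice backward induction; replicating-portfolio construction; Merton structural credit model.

Key observation: with NMP following a GBM at constant σ and r, the European call struck at 275.14 prices in closed form — nothing here needs a stepwise model or a balance sheet.

framework: Black-Scholes closed form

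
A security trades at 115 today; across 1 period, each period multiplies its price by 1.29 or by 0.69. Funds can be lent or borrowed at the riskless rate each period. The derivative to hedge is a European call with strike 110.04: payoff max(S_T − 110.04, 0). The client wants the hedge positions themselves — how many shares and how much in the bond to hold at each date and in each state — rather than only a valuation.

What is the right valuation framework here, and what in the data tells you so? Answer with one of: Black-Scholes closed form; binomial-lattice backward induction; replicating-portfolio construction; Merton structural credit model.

framework: replicating-portfolio construction

Key observation: since the answer must list Δ and B at each node of the 1.29/0.69 lattice on 115, the replicating-portfolio method — solving the two-state system at every node — is the one that applies.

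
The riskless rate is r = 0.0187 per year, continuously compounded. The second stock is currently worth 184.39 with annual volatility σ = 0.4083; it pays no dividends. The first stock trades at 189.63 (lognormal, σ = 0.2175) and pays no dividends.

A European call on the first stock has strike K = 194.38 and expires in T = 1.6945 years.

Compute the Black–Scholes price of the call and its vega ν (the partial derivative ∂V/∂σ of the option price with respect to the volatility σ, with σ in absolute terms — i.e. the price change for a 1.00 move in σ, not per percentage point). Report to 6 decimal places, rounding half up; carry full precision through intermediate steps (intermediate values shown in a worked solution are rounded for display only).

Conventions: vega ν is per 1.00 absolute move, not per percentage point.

price = 21.936435
ν = 97.128571

σ√T = 0.2175·√1.6945 = 0.283126
d₁ = (ln(S/K) + (r+σ²/2)T) / (σ√T) = (ln(189.63/194.38) + (0.0187+0.2175²/2)·1.6945) / 0.283126 = (-0.024740 + 0.071767) / 0.283126 = 0.166100
d₂ = d₁ − σ√T = 0.166100 − 0.283126 = -0.117027
e^{−rT} = 0.968810
N(d₁) = 0.565961,  N(d₂) = 0.453420
Call price V = S·N(d₁) − K·e^{−rT}·N(d₂) = 107.323136 − 85.386702 = 21.936435
φ(d₁) = (1/√(2π))·e^{−d₁²/2} = 0.393477
ν = S·φ(d₁)·√T = 97.128571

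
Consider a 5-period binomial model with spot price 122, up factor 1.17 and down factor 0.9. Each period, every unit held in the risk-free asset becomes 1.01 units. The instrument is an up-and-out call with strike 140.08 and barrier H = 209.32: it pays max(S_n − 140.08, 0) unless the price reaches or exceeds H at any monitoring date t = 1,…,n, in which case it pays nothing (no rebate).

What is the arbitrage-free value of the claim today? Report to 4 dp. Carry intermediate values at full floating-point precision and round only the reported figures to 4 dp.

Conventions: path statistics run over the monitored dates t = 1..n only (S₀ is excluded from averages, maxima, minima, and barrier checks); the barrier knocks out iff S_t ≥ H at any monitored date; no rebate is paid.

With p* = (R−d)/(u−d) = 0.4074, sum probability × payoff across the paths and divide by R^5.
Enumerate all 2^5 = 32 price paths (U = up ×1.17, D = down ×0.9); each path with k up-moves has probability p*^k·(1−p*)^(5−k).
DDDDD: M=109.8000, payoff=0.0000, prob=0.073077
UDDDD: M=142.7400, payoff=0.0000, prob=0.050240
DUDDD: M=128.4660, payoff=0.0000, prob=0.050240
UUDDD: M=167.0058, payoff=0.0000, prob=0.034540
DDUDD: M=115.6194, payoff=0.0000, prob=0.050240
UDUDD: M=150.3052, payoff=0.0000, prob=0.034540
DUUDD: M=150.3052, payoff=0.0000, prob=0.034540
UUUDD: M=195.3968, payoff=18.1914, prob=0.023746
DDDUD: M=109.8000, payoff=0.0000, prob=0.050240
UDDUD: M=142.7400, payoff=0.0000, prob=0.034540
DUDUD: M=135.2747, payoff=0.0000, prob=0.034540
UUDUD: M=175.8571, payoff=18.1914, prob=0.023746
DDUUD: M=135.2747, payoff=0.0000, prob=0.034540
UDUUD: M=175.8571, payoff=18.1914, prob=0.023746
DUUUD: M=175.8571, payoff=18.1914, prob=0.023746
UUUUD: M=228.6142, payoff=0.0000, prob=0.016326
DDDDU: M=109.8000, payoff=0.0000, prob=0.050240
UDDDU: M=142.7400, payoff=0.0000, prob=0.034540
DUDDU: M=128.4660, payoff=0.0000, prob=0.034540
UUDDU: M=167.0058, payoff=18.1914, prob=0.023746
DDUDU: M=121.7472, payoff=0.0000, prob=0.034540
UDUDU: M=158.2714, payoff=18.1914, prob=0.023746
DUUDU: M=158.2714, payoff=18.1914, prob=0.023746
UUUDU: M=205.7528, payoff=65.6728, prob=0.016326
DDDUU: M=121.7472, payoff=0.0000, prob=0.034540
UDDUU: M=158.2714, payoff=18.1914, prob=0.023746
DUDUU: M=158.2714, payoff=18.1914, prob=0.023746
UUDUU: M=205.7528, payoff=65.6728, prob=0.016326
DDUUU: M=158.2714, payoff=18.1914, prob=0.023746
UDUUU: M=205.7528, payoff=65.6728, prob=0.016326
DUUUU: M=205.7528, payoff=65.6728, prob=0.016326
UUUUU: M=267.4787, payoff=0.0000, prob=0.011224
Price = Σ prob·payoff / R^5 = 8.608436 / 1.051010 = 8.1906

price = 8.1906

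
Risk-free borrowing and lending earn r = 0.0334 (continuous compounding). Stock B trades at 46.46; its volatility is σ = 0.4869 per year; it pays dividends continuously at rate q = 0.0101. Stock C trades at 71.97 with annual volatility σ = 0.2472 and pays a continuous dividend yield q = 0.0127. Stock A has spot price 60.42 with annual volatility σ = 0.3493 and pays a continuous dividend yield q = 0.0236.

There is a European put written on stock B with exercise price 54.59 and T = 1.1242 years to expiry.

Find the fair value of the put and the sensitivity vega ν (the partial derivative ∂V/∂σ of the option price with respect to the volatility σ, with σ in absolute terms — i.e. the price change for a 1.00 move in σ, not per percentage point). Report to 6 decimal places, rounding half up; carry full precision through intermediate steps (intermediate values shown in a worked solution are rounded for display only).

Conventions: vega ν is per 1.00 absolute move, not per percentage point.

price = 13.687816
ν = 19.430199

σ√T = 0.4869·√1.1242 = 0.516252
d₁ = (ln(S/K) + (r−q+σ²/2)T) / (σ√T) = (ln(46.46/54.59) + (0.0334−0.0101+0.4869²/2)·1.1242) / 0.516252 = (-0.161259 + 0.159452) / 0.516252 = -0.003501
d₂ = d₁ − σ√T = -0.003501 − 0.516252 = -0.519752
e^{−rT} = 0.963148
e^{−qT} = 0.988710
N(−d₁) = 0.501397,  N(−d₂) = 0.698382
Put price V = K·e^{−rT}·N(−d₂) − S·e^{−qT}·N(−d₁) = 36.719695 − 23.031879 = 13.687816
φ(d₁) = (1/√(2π))·e^{−d₁²/2} = 0.398940
ν = S·e^{−qT}·φ(d₁)·√T = 19.430199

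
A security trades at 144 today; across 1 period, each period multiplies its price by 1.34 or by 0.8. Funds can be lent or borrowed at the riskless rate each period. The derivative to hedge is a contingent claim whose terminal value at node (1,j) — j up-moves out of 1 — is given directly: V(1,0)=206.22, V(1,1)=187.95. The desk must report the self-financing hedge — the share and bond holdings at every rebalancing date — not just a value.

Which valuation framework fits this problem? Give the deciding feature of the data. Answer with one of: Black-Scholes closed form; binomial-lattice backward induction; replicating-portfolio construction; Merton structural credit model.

framework: replicating-portfolio construction

Key observation: the deliverable is the dynamic trading strategy on the 1-step tree (spot 144, moves 1.34 and 0.8), so the valuation must go through the node-by-node replicating-portfolio solve.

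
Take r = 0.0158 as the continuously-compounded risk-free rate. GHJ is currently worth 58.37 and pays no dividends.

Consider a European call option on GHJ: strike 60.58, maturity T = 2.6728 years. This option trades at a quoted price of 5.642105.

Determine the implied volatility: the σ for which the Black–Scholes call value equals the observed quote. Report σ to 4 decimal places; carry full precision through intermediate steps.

At σ = 0.1450 the Black–Scholes value reproduces the quote:
σ√T = 0.145·√2.6728 = 0.237056
d₁ = (ln(S/K) + (r+σ²/2)T) / (σ√T) = (ln(58.37/60.58) + (0.0158+0.145²/2)·2.6728) / 0.237056 = (-0.037163 + 0.070328) / 0.237056 = 0.139905
d₂ = d₁ − σ√T = 0.139905 − 0.237056 = -0.097151
e^{−rT} = 0.958649
N(d₁) = 0.555632,  N(d₂) = 0.461303
V = S·N(d₁) − K·e^{−rT}·N(d₂) = 32.432264 − 26.790159 = 5.642105 (equal to the quote); since ∂V/∂σ > 0 for all σ, the implied volatility is unique

sigma = 0.1450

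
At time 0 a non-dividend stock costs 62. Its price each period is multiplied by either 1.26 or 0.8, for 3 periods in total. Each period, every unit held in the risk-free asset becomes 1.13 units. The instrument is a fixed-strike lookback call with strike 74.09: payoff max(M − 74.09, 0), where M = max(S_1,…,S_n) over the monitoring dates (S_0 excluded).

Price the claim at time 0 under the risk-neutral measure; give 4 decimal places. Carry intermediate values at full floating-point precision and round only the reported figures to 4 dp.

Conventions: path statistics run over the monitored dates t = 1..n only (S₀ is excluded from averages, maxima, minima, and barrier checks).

price = 16.3289

No-arbitrage gives p* = (R−d)/(u−d) = 0.7174: enumerate every path, weight its payoff by its p*-probability, and discount by R^3.
Enumerate all 2^3 = 8 price paths (U = up ×1.26, D = down ×0.8); each path with k up-moves has probability p*^k·(1−p*)^(3−k).
DDD: M=49.6000, payoff=0.0000, prob=0.022571
UDD: M=78.1200, payoff=4.0300, prob=0.057296
DUD: M=62.4960, payoff=0.0000, prob=0.057296
UUD: M=98.4312, payoff=24.3412, prob=0.145445
DDU: M=49.9968, payoff=0.0000, prob=0.057296
UDU: M=78.7450, payoff=4.6550, prob=0.145445
DUU: M=78.7450, payoff=4.6550, prob=0.145445
UUU: M=124.0233, payoff=49.9333, prob=0.369206
Price = Σ prob·payoff / R^3 = 23.560940 / 1.442897 = 16.3289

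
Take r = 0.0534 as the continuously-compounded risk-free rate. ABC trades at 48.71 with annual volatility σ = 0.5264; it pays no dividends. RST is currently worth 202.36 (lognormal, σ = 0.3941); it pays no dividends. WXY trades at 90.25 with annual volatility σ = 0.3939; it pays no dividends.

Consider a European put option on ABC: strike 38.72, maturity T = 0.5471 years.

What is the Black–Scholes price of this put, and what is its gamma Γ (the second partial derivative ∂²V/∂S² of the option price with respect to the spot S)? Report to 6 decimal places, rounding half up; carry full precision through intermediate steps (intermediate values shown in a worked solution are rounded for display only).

price = 2.500788
Γ = 0.014542

σ√T = 0.5264·√0.5471 = 0.389358
d₁ = (ln(S/K) + (r+σ²/2)T) / (σ√T) = (ln(48.71/38.72) + (0.0534+0.5264²/2)·0.5471) / 0.389358 = (0.229528 + 0.105015) / 0.389358 = 0.859217
d₂ = d₁ − σ√T = 0.859217 − 0.389358 = 0.469859
e^{−rT} = 0.971207
N(−d₁) = 0.195110,  N(−d₂) = 0.319228
Put price V = K·e^{−rT}·N(−d₂) − S·N(−d₁) = 12.004616 − 9.503828 = 2.500788
φ(d₁) = (1/√(2π))·e^{−d₁²/2} = 0.275804
Γ = φ(d₁) / (S·σ·√T) = 0.014542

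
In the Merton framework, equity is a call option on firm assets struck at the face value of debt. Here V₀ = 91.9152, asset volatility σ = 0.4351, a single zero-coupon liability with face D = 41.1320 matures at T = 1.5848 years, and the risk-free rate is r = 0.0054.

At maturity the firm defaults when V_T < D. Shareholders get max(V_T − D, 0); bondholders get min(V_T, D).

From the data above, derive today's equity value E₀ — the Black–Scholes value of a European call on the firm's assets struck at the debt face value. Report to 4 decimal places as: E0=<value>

E0=52.1266

Apply the equity-as-call identities (strike 41.1320, horizon 1.5848 years):
d₁ = [ln(V₀/D) + (r + σ²/2)T] / (σ√T)
   = [ln(91.9152/41.1320) + (0.0054 + 0.5·0.4351²)·1.5848] / (0.4351·√1.5848)
   = [0.804080 + 0.158569] / 0.547742 = 1.757485
d₂ = d₁ − σ√T = 1.757485 − 0.547742 = 1.209742
N(d₁) = 0.960582,  N(d₂) = 0.886811,  e^(−rT) = 0.991479
E₀ = V₀·N(d₁) − D·e^(−rT)·N(d₂)
   = 91.9152·0.960582 − 41.1320·0.991479·0.886811 = 52.126637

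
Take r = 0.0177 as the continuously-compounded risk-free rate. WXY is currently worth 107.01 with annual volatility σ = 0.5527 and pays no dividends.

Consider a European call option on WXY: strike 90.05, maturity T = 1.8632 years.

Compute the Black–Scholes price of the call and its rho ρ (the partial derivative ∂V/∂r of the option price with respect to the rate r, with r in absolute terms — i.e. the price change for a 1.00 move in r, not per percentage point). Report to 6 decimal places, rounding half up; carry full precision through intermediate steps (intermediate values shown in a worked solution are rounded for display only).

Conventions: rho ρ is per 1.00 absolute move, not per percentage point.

σ√T = 0.5527·√1.8632 = 0.754430
d₁ = (ln(S/K) + (r+σ²/2)T) / (σ√T) = (ln(107.01/90.05) + (0.0177+0.5527²/2)·1.8632) / 0.754430 = (0.172557 + 0.317561) / 0.754430 = 0.649654
d₂ = d₁ − σ√T = 0.649654 − 0.754430 = -0.104777
e^{−rT} = 0.967559
N(d₁) = 0.742042,  N(d₂) = 0.458276
Call price V = S·N(d₁) − K·e^{−rT}·N(d₂) = 79.405917 − 39.929037 = 39.476880
ρ = K·T·e^{−rT}·N(d₂) = 74.395782

price = 39.476880
ρ = 74.395782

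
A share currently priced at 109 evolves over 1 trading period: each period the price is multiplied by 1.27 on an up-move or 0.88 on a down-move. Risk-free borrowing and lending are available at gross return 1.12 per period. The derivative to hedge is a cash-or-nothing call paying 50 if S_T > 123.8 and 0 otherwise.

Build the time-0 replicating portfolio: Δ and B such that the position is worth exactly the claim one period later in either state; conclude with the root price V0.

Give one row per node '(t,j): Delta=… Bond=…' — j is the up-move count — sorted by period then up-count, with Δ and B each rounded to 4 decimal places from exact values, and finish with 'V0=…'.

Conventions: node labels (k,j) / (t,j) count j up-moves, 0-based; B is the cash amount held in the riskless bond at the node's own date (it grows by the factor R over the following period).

Arbitrage-free pricing uses the up-move probability p* = (R−d)/(u−d) = 0.6154, discounting each step at R = 1.12.
At maturity the claim pays: V(1,0)=0.0000, V(1,1)=50.0000
(0,0): S=109.0000. Δ = (V_up−V_dn)/(S_up−S_dn) = (50.0000−0.0000)/(138.4300−95.9200) = 1.1762. V = [p*·50.0000 + (1−p*)·0.0000]/1.12 = 27.4725. B = V − Δ·S = -100.7326.
Verification: the root portfolio costs Δ(0,0)·S0 + B(0,0) = 27.4725, matching V0.

(0,0): Delta=1.1762 Bond=-100.7326
V0=27.4725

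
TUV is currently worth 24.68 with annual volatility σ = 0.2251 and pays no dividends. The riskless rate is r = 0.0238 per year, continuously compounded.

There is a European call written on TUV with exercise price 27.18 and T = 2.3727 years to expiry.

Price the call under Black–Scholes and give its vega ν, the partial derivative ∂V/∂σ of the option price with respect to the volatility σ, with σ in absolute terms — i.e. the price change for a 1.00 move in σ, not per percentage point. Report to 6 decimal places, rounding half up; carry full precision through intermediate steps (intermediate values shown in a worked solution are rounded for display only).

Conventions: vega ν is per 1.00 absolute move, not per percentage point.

price = 2.985223
ν = 15.140748

σ√T = 0.2251·√2.3727 = 0.346734
d₁ = (ln(S/K) + (r+σ²/2)T) / (σ√T) = (ln(24.68/27.18) + (0.0238+0.2251²/2)·2.3727) / 0.346734 = (-0.096488 + 0.116583) / 0.346734 = 0.057953
d₂ = d₁ − σ√T = 0.057953 − 0.346734 = -0.288781
e^{−rT} = 0.945095
N(d₁) = 0.523107,  N(d₂) = 0.386374
Call price V = S·N(d₁) − K·e^{−rT}·N(d₂) = 12.910283 − 9.925060 = 2.985223
φ(d₁) = (1/√(2π))·e^{−d₁²/2} = 0.398273
ν = S·φ(d₁)·√T = 15.140748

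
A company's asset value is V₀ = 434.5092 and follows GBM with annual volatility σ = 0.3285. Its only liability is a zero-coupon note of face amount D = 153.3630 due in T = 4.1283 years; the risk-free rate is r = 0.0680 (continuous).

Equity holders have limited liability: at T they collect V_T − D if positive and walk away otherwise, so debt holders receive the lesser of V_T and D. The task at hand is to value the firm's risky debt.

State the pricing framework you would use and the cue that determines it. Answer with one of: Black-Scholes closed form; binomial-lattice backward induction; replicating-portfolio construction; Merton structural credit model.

framework: Merton structural credit model

Key observation: assets follow a GBM and default happens iff V_T < 153.3630; valuing claims on that split (equity as a call, risky debt as the residual) is the structural model's definition.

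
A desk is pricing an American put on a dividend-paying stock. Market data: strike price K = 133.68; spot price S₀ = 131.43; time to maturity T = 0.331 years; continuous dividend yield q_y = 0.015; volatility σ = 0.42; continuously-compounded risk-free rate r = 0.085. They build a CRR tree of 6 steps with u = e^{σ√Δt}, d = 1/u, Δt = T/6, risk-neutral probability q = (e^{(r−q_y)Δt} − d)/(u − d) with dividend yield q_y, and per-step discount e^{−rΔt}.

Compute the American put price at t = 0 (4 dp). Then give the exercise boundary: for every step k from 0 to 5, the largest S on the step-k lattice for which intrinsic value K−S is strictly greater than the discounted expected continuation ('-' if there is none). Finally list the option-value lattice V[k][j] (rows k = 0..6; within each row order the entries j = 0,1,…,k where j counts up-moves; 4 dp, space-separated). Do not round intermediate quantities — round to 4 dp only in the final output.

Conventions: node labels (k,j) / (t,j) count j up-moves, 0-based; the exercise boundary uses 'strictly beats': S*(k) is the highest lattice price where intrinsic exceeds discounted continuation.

params: Δt=0.05517 u=1.10368 d=0.90606 q=0.49494 e^(-rΔt)=0.99532
t_6 payoffs: 60.9621 45.1020 25.7828 2.2500 0.0000 0.0000 0.0000
t_5: node(5,0) S=80.2571 payoff=53.4229 vs cont=52.8639 → 53.4229 [stop]  node(5,1) S=97.7615 payoff=35.9185 vs cont=35.3740 → 35.9185 [stop]  node(5,2) S=119.0837 payoff=14.5963 vs cont=14.0694 → 14.5963 [stop]  node(5,3) S=145.0563 payoff=0.0000 vs cont=1.1311 → 1.1311 [wait]  node(5,4) S=176.6937 payoff=0.0000 vs cont=0.0000 → 0.0000 [wait]  node(5,5) S=215.2314 payoff=0.0000 vs cont=0.0000 → 0.0000 [wait]  ⇒ S*(5)=119.0837
t_4: node(4,0) S=88.5780 payoff=45.1020 vs cont=44.5499 → 45.1020 [stop]  node(4,1) S=107.8972 payoff=25.7828 vs cont=25.2467 → 25.7828 [stop]  node(4,2) S=131.4300 payoff=2.2500 vs cont=7.8948 → 7.8948 [wait]  node(4,3) S=160.0954 payoff=0.0000 vs cont=0.5686 → 0.5686 [wait]  node(4,4) S=195.0129 payoff=0.0000 vs cont=0.0000 → 0.0000 [wait]  ⇒ S*(4)=107.8972
t_3: node(3,0) S=97.7615 payoff=35.9185 vs cont=35.3740 → 35.9185 [stop]  node(3,1) S=119.0837 payoff=14.5963 vs cont=16.8502 → 16.8502 [wait]  node(3,2) S=145.0563 payoff=0.0000 vs cont=4.2488 → 4.2488 [wait]  node(3,3) S=176.6937 payoff=0.0000 vs cont=0.2858 → 0.2858 [wait]  ⇒ S*(3)=97.7615
t_2: node(2,0) S=107.8972 payoff=25.7828 vs cont=26.3570 → 26.3570 [wait]  node(2,1) S=131.4300 payoff=2.2500 vs cont=10.5636 → 10.5636 [wait]  node(2,2) S=160.0954 payoff=0.0000 vs cont=2.2767 → 2.2767 [wait]  ⇒ S*(2)=-
t_1: node(1,0) S=119.0837 payoff=14.5963 vs cont=18.4535 → 18.4535 [wait]  node(1,1) S=145.0563 payoff=0.0000 vs cont=6.4319 → 6.4319 [wait]  ⇒ S*(1)=-
t_0: node(0,0) S=131.4300 payoff=2.2500 vs cont=12.4451 → 12.4451 [wait]  ⇒ S*(0)=-

price = 12.4451
boundary = - - - 97.7615 107.8972 119.0837
tree:
12.4451
18.4535 6.4319
26.3570 10.5636 2.2767
35.9185 16.8502 4.2488 0.2858
45.1020 25.7828 7.8948 0.5686 0.0000
53.4229 35.9185 14.5963 1.1311 0.0000 0.0000
60.9621 45.1020 25.7828 2.2500 0.0000 0.0000 0.0000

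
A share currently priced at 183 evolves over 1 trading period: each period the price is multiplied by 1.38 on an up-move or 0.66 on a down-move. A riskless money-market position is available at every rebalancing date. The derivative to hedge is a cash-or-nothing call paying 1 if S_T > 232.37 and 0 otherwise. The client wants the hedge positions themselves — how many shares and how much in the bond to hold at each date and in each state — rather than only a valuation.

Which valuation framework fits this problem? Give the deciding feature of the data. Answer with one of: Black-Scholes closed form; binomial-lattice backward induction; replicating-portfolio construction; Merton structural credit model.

framework: replicating-portfolio construction

Key observation: since the answer must list Δ and B at each node of the 1.38/0.66 lattice on 183, the replicating-portfolio method — solving the two-state system at every node — is the one that applies.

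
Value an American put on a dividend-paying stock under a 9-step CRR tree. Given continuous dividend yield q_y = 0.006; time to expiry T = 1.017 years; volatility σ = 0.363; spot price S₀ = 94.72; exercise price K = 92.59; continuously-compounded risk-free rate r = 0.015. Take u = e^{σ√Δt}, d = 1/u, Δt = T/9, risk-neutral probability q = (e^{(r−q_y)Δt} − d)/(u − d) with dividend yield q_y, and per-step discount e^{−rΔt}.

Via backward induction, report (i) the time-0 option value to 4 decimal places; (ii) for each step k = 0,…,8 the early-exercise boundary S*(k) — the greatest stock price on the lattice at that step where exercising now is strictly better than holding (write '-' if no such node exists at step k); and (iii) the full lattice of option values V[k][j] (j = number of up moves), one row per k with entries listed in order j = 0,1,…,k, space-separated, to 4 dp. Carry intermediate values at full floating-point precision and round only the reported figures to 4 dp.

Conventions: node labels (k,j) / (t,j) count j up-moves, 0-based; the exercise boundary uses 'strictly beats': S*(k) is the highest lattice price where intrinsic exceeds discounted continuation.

Δt=0.11300  u=1.12978  d=0.88513  q=0.47369  discount=0.99831
step 9 (expiry): payoffs max(K−S,0) = 61.0042 52.2737 41.1300 26.9062 8.7508 0.0000 0.0000 0.0000 0.0000 0.0000
step 8: (k=8,j=0): S=35.6851, K−S=56.9049, hold=56.7723 ⇒ V=56.9049 exercise | (k=8,j=1): S=45.5486, K−S=47.0414, hold=46.9155 ⇒ V=47.0414 exercise | (k=8,j=2): S=58.1385, K−S=34.4515, hold=34.3341 ⇒ V=34.4515 exercise | (k=8,j=3): S=74.2084, K−S=18.3816, hold=18.2751 ⇒ V=18.3816 exercise | (k=8,j=4): S=94.7200, K−S=0.0000, hold=4.5978 ⇒ V=4.5978 continue | (k=8,j=5): S=120.9012, K−S=0.0000, hold=0.0000 ⇒ V=0.0000 continue | (k=8,j=6): S=154.3190, K−S=0.0000, hold=0.0000 ⇒ V=0.0000 continue | (k=8,j=7): S=196.9737, K−S=0.0000, hold=0.0000 ⇒ V=0.0000 continue | (k=8,j=8): S=251.4184, K−S=0.0000, hold=0.0000 ⇒ V=0.0000 continue  boundary S*=74.2084
step 7: (k=7,j=0): S=40.3163, K−S=52.2737, hold=52.1442 ⇒ V=52.2737 exercise | (k=7,j=1): S=51.4600, K−S=41.1300, hold=41.0081 ⇒ V=41.1300 exercise | (k=7,j=2): S=65.6838, K−S=26.9062, hold=26.7939 ⇒ V=26.9062 exercise | (k=7,j=3): S=83.8392, K−S=8.7508, hold=11.8323 ⇒ V=11.8323 continue | (k=7,j=4): S=107.0129, K−S=0.0000, hold=2.4158 ⇒ V=2.4158 continue | (k=7,j=5): S=136.5919, K−S=0.0000, hold=0.0000 ⇒ V=0.0000 continue | (k=7,j=6): S=174.3467, K−S=0.0000, hold=0.0000 ⇒ V=0.0000 continue | (k=7,j=7): S=222.5372, K−S=0.0000, hold=0.0000 ⇒ V=0.0000 continue  boundary S*=65.6838
step 6: (k=6,j=0): S=45.5486, K−S=47.0414, hold=46.9155 ⇒ V=47.0414 exercise | (k=6,j=1): S=58.1385, K−S=34.4515, hold=34.3341 ⇒ V=34.4515 exercise | (k=6,j=2): S=74.2084, K−S=18.3816, hold=19.7323 ⇒ V=19.7323 continue | (k=6,j=3): S=94.7200, K−S=0.0000, hold=7.3593 ⇒ V=7.3593 continue | (k=6,j=4): S=120.9012, K−S=0.0000, hold=1.2693 ⇒ V=1.2693 continue | (k=6,j=5): S=154.3190, K−S=0.0000, hold=0.0000 ⇒ V=0.0000 continue | (k=6,j=6): S=196.9737, K−S=0.0000, hold=0.0000 ⇒ V=0.0000 continue  boundary S*=58.1385
step 5: (k=5,j=0): S=51.4600, K−S=41.1300, hold=41.0081 ⇒ V=41.1300 exercise | (k=5,j=1): S=65.6838, K−S=26.9062, hold=27.4326 ⇒ V=27.4326 continue | (k=5,j=2): S=83.8392, K−S=8.7508, hold=13.8479 ⇒ V=13.8479 continue | (k=5,j=3): S=107.0129, K−S=0.0000, hold=4.4669 ⇒ V=4.4669 continue | (k=5,j=4): S=136.5919, K−S=0.0000, hold=0.6669 ⇒ V=0.6669 continue | (k=5,j=5): S=174.3467, K−S=0.0000, hold=0.0000 ⇒ V=0.0000 continue  boundary S*=51.4600
step 4: (k=4,j=0): S=58.1385, K−S=34.4515, hold=34.5830 ⇒ V=34.5830 continue | (k=4,j=1): S=74.2084, K−S=18.3816, hold=20.9621 ⇒ V=20.9621 continue | (k=4,j=2): S=94.7200, K−S=0.0000, hold=9.3883 ⇒ V=9.3883 continue | (k=4,j=3): S=120.9012, K−S=0.0000, hold=2.6624 ⇒ V=2.6624 continue | (k=4,j=4): S=154.3190, K−S=0.0000, hold=0.3504 ⇒ V=0.3504 continue  boundary S*=-
step 3: (k=3,j=0): S=65.6838, K−S=26.9062, hold=28.0833 ⇒ V=28.0833 continue | (k=3,j=1): S=83.8392, K−S=8.7508, hold=15.4535 ⇒ V=15.4535 continue | (k=3,j=2): S=107.0129, K−S=0.0000, hold=6.1918 ⇒ V=6.1918 continue | (k=3,j=3): S=136.5919, K−S=0.0000, hold=1.5646 ⇒ V=1.5646 continue  boundary S*=-
step 2: (k=2,j=0): S=74.2084, K−S=18.3816, hold=22.0632 ⇒ V=22.0632 continue | (k=2,j=1): S=94.7200, K−S=0.0000, hold=11.0475 ⇒ V=11.0475 continue | (k=2,j=2): S=120.9012, K−S=0.0000, hold=3.9931 ⇒ V=3.9931 continue  boundary S*=-
step 1: (k=1,j=0): S=83.8392, K−S=8.7508, hold=16.8167 ⇒ V=16.8167 continue | (k=1,j=1): S=107.0129, K−S=0.0000, hold=7.6929 ⇒ V=7.6929 continue  boundary S*=-
step 0: (k=0,j=0): S=94.7200, K−S=0.0000, hold=12.4737 ⇒ V=12.4737 continue  boundary S*=-

price = 12.4737
boundary = - - - - - 51.4600 58.1385 65.6838 74.2084
tree:
12.4737
16.8167 7.6929
22.0632 11.0475 3.9931
28.0833 15.4535 6.1918 1.5646
34.5830 20.9621 9.3883 2.6624 0.3504
41.1300 27.4326 13.8479 4.4669 0.6669 0.0000
47.0414 34.4515 19.7323 7.3593 1.2693 0.0000 0.0000
52.2737 41.1300 26.9062 11.8323 2.4158 0.0000 0.0000 0.0000
56.9049 47.0414 34.4515 18.3816 4.5978 0.0000 0.0000 0.0000 0.0000
61.0042 52.2737 41.1300 26.9062 8.7508 0.0000 0.0000 0.0000 0.0000 0.0000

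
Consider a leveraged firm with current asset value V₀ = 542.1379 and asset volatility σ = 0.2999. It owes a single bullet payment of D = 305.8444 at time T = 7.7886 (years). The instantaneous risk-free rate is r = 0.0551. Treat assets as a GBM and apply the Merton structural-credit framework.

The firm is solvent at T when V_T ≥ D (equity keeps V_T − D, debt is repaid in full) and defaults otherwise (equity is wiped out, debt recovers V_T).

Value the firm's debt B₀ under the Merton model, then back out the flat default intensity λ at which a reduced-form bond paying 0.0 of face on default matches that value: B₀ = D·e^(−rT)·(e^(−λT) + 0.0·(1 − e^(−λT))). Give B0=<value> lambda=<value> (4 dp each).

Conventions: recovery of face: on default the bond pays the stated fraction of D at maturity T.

Equity is a call on the firm's assets struck at D = 305.8444:
d₁ = [ln(V₀/D) + (r + σ²/2)T] / (σ√T)
   = [ln(542.1379/305.8444) + (0.0551 + 0.5·0.2999²)·7.7886] / (0.2999·√7.7886)
   = [0.572444 + 0.779405] / 0.836963 = 1.615184
d₂ = d₁ − σ√T = 1.615184 − 0.836963 = 0.778221
N(d₁) = 0.946865,  N(d₂) = 0.781781,  e^(−rT) = 0.651061
E₀ = V₀·N(d₁) − D·e^(−rT)·N(d₂)
   = 542.1379·0.946865 − 305.8444·0.651061·0.781781 = 357.660362
B₀ = V₀ − E₀ = 542.1379 − 357.660362 = 184.477538
e^(−λT) = (B₀·e^(rT)/D − 0)/(1 − 0) = (184.4775·1.535954/305.8444 − 0)/1 = 0.92644823
λ = −ln(0.92644823)/7.7886 = 0.009809

B0=184.4775 lambda=0.0098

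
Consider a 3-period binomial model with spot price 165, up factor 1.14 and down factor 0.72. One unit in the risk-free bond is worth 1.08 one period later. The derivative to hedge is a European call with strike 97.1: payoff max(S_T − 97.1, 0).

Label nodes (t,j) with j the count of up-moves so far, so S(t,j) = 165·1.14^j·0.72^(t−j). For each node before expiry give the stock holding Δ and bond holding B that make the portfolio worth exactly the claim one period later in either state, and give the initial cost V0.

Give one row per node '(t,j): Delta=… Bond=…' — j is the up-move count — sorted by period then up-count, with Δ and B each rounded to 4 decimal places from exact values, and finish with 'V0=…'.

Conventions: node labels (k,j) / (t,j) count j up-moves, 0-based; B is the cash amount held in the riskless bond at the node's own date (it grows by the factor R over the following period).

(0,0): Delta=0.9910 Bond=-75.5194
(1,0): Delta=0.9059 Bond=-71.4414
(1,1): Delta=1.0000 Bond=-83.2476
(2,0): Delta=0.0114 Bond=-0.6524
(2,1): Delta=1.0000 Bond=-89.9074
(2,2): Delta=1.0000 Bond=-89.9074
V0=88.0011

Under the risk-neutral measure, an up-move has probability p* = (R−d)/(u−d) = 0.8571 and values discount at R = 1.08.
Expiry values: V(3,0)=0.0000, V(3,1)=0.4110, V(3,2)=57.2925, V(3,3)=147.3548
(2,0): S=85.5360. Δ = (V_up−V_dn)/(S_up−S_dn) = (0.4110−0.0000)/(97.5110−61.5859) = 0.0114. V = [p*·0.4110 + (1−p*)·0.0000]/1.08 = 0.3262. B = V − Δ·S = -0.6524.
(2,1): S=135.4320. Δ = (V_up−V_dn)/(S_up−S_dn) = (57.2925−0.4110)/(154.3925−97.5110) = 1.0000. V = [p*·57.2925 + (1−p*)·0.4110]/1.08 = 45.5246. B = V − Δ·S = -89.9074.
(2,2): S=214.4340. Δ = (V_up−V_dn)/(S_up−S_dn) = (147.3548−57.2925)/(244.4548−154.3925) = 1.0000. V = [p*·147.3548 + (1−p*)·57.2925]/1.08 = 124.5266. B = V − Δ·S = -89.9074.
(1,0): S=118.8000. Δ = (V_up−V_dn)/(S_up−S_dn) = (45.5246−0.3262)/(135.4320−85.5360) = 0.9059. V = [p*·45.5246 + (1−p*)·0.3262]/1.08 = 36.1738. B = V − Δ·S = -71.4414.
(1,1): S=188.1000. Δ = (V_up−V_dn)/(S_up−S_dn) = (124.5266−45.5246)/(214.4340−135.4320) = 1.0000. V = [p*·124.5266 + (1−p*)·45.5246]/1.08 = 104.8524. B = V − Δ·S = -83.2476.
(0,0): S=165.0000. Δ = (V_up−V_dn)/(S_up−S_dn) = (104.8524−36.1738)/(188.1000−118.8000) = 0.9910. V = [p*·104.8524 + (1−p*)·36.1738]/1.08 = 88.0011. B = V − Δ·S = -75.5194.
Sanity check at the root: Δ(0,0)·S0 + B(0,0) reproduces V0 = 88.0011.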